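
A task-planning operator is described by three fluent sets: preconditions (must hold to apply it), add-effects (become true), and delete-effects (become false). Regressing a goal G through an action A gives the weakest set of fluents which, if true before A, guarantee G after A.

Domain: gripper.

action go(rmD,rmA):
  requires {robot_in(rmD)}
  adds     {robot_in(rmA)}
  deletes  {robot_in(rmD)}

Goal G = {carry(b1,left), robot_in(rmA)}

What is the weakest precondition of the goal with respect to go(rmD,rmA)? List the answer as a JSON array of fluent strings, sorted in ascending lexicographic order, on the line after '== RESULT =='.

Regress:
  G ∩ del = {}  (empty — regression defined)
  G \ add = {carry(b1,left), robot_in(rmA)} \ {robot_in(rmA)} = {carry(b1,left)}
  ∪ pre   = {carry(b1,left)} ∪ {robot_in(rmD)}
          = {carry(b1,left), robot_in(rmD)}

== RESULT ==
["carry(b1,left)", "robot_in(rmD)"]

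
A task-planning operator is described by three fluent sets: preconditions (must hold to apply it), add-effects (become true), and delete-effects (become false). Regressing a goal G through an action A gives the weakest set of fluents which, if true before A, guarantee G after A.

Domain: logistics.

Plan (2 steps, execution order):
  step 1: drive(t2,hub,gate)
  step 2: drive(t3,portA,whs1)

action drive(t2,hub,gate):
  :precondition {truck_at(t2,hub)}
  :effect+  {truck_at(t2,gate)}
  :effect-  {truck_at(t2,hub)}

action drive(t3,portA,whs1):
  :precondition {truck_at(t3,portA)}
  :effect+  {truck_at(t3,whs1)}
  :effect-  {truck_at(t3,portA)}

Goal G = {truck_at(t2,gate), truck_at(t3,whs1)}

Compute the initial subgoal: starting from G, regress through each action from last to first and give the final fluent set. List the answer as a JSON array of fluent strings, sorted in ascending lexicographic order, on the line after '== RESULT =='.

Regress step by step:
  through step 2 (drive(t3,portA,whs1)): drop {truck_at(t3,whs1)}, keep {truck_at(t2,gate)}, require {truck_at(t3,portA)}
    → {truck_at(t2,gate), truck_at(t3,portA)}
  through step 1 (drive(t2,hub,gate)): drop {truck_at(t2,gate)}, keep {truck_at(t3,portA)}, require {truck_at(t2,hub)}
    → {truck_at(t2,hub), truck_at(t3,portA)}

== RESULT ==
["truck_at(t2,hub)", "truck_at(t3,portA)"]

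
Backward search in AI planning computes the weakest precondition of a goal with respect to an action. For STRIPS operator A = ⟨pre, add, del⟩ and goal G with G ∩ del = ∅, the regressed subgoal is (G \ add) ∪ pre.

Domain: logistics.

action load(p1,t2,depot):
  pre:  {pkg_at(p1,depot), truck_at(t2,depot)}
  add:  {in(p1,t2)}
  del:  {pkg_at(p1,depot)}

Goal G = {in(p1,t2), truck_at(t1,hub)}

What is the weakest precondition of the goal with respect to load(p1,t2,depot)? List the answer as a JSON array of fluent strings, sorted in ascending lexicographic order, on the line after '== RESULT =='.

Compute (G \ add) ∪ pre:
  G ∩ del = {}  (empty — regression defined)
  G \ add = {in(p1,t2), truck_at(t1,hub)} \ {in(p1,t2)} = {truck_at(t1,hub)}
  ∪ pre   = {truck_at(t1,hub)} ∪ {pkg_at(p1,depot), truck_at(t2,depot)}
          = {pkg_at(p1,depot), truck_at(t1,hub), truck_at(t2,depot)}

== RESULT ==
["pkg_at(p1,depot)", "truck_at(t1,hub)", "truck_at(t2,depot)"]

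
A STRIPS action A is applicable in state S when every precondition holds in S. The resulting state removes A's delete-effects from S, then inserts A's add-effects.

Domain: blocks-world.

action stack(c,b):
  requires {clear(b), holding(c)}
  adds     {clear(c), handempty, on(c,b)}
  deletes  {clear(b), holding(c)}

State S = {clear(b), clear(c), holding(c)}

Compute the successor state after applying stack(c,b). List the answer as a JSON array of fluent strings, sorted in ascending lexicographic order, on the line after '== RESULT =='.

Compute (S \ del) ∪ add:
  pre ⊆ S: {clear(b), holding(c)} ⊆ S  — applicable
  S \ del = {clear(c)}
  ∪ add   = {clear(c), handempty, on(c,b)}

== RESULT ==
["clear(c)", "handempty", "on(c,b)"]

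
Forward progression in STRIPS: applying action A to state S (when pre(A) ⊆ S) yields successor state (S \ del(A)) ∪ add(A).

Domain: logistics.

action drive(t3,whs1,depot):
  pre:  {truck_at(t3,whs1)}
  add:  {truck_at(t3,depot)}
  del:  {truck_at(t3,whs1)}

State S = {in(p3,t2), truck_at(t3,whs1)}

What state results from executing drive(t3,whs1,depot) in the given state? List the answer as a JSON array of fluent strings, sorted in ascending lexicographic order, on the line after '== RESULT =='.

Compute (S \ del) ∪ add:
  pre ⊆ S: {truck_at(t3,whs1)} ⊆ S  — applicable
  S \ del = {in(p3,t2)}
  ∪ add   = {in(p3,t2), truck_at(t3,depot)}

== RESULT ==
["in(p3,t2)", "truck_at(t3,depot)"]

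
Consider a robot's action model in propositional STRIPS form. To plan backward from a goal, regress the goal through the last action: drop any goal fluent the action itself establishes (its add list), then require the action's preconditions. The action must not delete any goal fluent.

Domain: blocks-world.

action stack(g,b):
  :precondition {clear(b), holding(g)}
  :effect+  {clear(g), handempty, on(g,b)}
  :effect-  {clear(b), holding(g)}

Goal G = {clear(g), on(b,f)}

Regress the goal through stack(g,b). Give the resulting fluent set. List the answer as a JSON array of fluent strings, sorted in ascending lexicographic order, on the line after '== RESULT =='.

Regress:
  G ∩ del = {}  (empty — regression defined)
  G \ add = {clear(g), on(b,f)} \ {clear(g), handempty, on(g,b)} = {on(b,f)}
  ∪ pre   = {on(b,f)} ∪ {clear(b), holding(g)}
          = {clear(b), holding(g), on(b,f)}

== RESULT ==
["clear(b)", "holding(g)", "on(b,f)"]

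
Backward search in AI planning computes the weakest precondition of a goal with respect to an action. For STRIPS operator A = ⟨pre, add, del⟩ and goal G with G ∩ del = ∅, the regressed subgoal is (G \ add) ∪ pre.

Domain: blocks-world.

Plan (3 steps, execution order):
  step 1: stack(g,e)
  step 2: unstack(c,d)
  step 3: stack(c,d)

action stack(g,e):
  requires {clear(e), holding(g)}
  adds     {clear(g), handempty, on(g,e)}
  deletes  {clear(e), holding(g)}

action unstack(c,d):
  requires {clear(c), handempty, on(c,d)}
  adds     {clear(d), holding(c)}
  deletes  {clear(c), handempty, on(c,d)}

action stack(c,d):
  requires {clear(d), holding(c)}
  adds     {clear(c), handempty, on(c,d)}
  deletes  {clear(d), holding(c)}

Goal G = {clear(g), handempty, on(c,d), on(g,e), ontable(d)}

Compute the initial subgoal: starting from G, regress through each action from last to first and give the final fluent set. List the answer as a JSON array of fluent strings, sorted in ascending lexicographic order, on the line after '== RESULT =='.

Regress step by step:
  through step 3 (stack(c,d)): drop {handempty, on(c,d)}, keep {clear(g), on(g,e), ontable(d)}, require {clear(d), holding(c)}
    → {clear(d), clear(g), holding(c), on(g,e), ontable(d)}
  through step 2 (unstack(c,d)): drop {clear(d), holding(c)}, keep {clear(g), on(g,e), ontable(d)}, require {clear(c), handempty, on(c,d)}
    → {clear(c), clear(g), handempty, on(c,d), on(g,e), ontable(d)}
  through step 1 (stack(g,e)): drop {clear(g), handempty, on(g,e)}, keep {clear(c), on(c,d), ontable(d)}, require {clear(e), holding(g)}
    → {clear(c), clear(e), holding(g), on(c,d), ontable(d)}

== RESULT ==
["clear(c)", "clear(e)", "holding(g)", "on(c,d)", "ontable(d)"]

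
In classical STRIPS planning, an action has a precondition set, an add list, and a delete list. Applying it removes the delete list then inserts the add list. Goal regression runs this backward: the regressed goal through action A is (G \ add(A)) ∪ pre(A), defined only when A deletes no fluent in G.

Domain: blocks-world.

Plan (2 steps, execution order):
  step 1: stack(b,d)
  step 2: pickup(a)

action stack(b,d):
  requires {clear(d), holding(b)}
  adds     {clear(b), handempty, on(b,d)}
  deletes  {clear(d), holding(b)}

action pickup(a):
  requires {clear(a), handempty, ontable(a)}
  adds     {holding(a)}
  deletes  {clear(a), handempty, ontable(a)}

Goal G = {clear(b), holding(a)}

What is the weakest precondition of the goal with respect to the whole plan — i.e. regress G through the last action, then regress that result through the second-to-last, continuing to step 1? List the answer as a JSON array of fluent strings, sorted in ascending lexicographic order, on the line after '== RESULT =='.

Work backward from the goal:
  through step 2 (pickup(a)): drop {holding(a)}, keep {clear(b)}, require {clear(a), handempty, ontable(a)}
    → {clear(a), clear(b), handempty, ontable(a)}
  through step 1 (stack(b,d)): drop {clear(b), handempty}, keep {clear(a), ontable(a)}, require {clear(d), holding(b)}
    → {clear(a), clear(d), holding(b), ontable(a)}

== RESULT ==
["clear(a)", "clear(d)", "holding(b)", "ontable(a)"]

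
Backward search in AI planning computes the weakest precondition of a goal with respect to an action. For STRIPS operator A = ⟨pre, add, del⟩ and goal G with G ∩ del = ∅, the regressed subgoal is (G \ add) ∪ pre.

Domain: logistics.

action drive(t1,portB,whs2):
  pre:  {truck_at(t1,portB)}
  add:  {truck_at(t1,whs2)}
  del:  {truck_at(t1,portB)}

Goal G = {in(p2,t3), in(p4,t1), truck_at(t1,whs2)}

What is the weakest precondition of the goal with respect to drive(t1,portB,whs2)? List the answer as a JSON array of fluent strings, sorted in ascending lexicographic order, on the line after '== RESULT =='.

Compute (G \ add) ∪ pre:
  G ∩ del = {}  (empty — regression defined)
  G \ add = {in(p2,t3), in(p4,t1), truck_at(t1,whs2)} \ {truck_at(t1,whs2)} = {in(p2,t3), in(p4,t1)}
  ∪ pre   = {in(p2,t3), in(p4,t1)} ∪ {truck_at(t1,portB)}
          = {in(p2,t3), in(p4,t1), truck_at(t1,portB)}

== RESULT ==
["in(p2,t3)", "in(p4,t1)", "truck_at(t1,portB)"]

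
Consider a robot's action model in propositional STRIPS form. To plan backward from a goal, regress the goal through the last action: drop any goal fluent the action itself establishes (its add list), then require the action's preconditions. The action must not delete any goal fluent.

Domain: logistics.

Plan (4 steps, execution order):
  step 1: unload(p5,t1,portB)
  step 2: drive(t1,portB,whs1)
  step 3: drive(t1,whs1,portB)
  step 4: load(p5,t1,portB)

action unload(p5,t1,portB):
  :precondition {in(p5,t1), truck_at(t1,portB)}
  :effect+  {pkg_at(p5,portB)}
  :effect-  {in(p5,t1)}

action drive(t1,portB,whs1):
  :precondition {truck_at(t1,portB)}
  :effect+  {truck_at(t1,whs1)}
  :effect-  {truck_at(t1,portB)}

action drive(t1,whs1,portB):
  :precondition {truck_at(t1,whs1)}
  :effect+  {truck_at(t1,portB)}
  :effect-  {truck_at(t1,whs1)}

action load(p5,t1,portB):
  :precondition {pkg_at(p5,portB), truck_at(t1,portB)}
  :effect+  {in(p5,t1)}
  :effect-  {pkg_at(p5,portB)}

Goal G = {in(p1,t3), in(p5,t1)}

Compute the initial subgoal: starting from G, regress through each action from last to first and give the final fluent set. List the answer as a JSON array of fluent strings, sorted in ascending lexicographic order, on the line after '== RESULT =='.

Regress step by step:
  through step 4 (load(p5,t1,portB)): drop {in(p5,t1)}, keep {in(p1,t3)}, require {pkg_at(p5,portB), truck_at(t1,portB)}
    → {in(p1,t3), pkg_at(p5,portB), truck_at(t1,portB)}
  through step 3 (drive(t1,whs1,portB)): drop {truck_at(t1,portB)}, keep {in(p1,t3), pkg_at(p5,portB)}, require {truck_at(t1,whs1)}
    → {in(p1,t3), pkg_at(p5,portB), truck_at(t1,whs1)}
  through step 2 (drive(t1,portB,whs1)): drop {truck_at(t1,whs1)}, keep {in(p1,t3), pkg_at(p5,portB)}, require {truck_at(t1,portB)}
    → {in(p1,t3), pkg_at(p5,portB), truck_at(t1,portB)}
  through step 1 (unload(p5,t1,portB)): drop {pkg_at(p5,portB)}, keep {in(p1,t3), truck_at(t1,portB)}, require {in(p5,t1), truck_at(t1,portB)}
    → {in(p1,t3), in(p5,t1), truck_at(t1,portB)}

== RESULT ==
["in(p1,t3)", "in(p5,t1)", "truck_at(t1,portB)"]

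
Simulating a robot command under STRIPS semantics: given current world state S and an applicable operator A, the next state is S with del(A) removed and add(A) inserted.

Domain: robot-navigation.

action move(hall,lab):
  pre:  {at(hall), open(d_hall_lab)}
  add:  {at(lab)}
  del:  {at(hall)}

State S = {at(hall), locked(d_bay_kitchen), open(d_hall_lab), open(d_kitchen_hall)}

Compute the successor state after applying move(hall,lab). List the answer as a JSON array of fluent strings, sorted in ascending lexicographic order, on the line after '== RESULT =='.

Progress:
  pre ⊆ S: {at(hall), open(d_hall_lab)} ⊆ S  — applicable
  S \ del = {locked(d_bay_kitchen), open(d_hall_lab), open(d_kitchen_hall)}
  ∪ add   = {at(lab), locked(d_bay_kitchen), open(d_hall_lab), open(d_kitchen_hall)}

== RESULT ==
["at(lab)", "locked(d_bay_kitchen)", "open(d_hall_lab)", "open(d_kitchen_hall)"]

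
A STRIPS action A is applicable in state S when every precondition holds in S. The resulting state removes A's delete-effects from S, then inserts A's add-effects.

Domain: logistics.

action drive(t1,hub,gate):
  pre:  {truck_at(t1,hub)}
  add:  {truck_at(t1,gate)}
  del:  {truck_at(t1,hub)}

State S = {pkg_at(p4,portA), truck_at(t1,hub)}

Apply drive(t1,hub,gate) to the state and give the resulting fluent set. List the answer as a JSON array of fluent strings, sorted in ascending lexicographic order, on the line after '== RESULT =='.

Compute (S \ del) ∪ add:
  pre ⊆ S: {truck_at(t1,hub)} ⊆ S  — applicable
  S \ del = {pkg_at(p4,portA)}
  ∪ add   = {pkg_at(p4,portA), truck_at(t1,gate)}

== RESULT ==
["pkg_at(p4,portA)", "truck_at(t1,gate)"]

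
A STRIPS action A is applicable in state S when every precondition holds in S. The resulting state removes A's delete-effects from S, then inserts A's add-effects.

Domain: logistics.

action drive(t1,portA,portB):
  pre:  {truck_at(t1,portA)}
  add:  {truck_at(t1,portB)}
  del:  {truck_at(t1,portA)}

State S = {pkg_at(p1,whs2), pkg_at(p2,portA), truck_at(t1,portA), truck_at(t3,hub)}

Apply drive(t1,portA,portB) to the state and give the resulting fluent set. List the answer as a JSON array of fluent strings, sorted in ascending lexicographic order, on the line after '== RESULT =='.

Progress:
  pre ⊆ S: {truck_at(t1,portA)} ⊆ S  — applicable
  S \ del = {pkg_at(p1,whs2), pkg_at(p2,portA), truck_at(t3,hub)}
  ∪ add   = {pkg_at(p1,whs2), pkg_at(p2,portA), truck_at(t1,portB), truck_at(t3,hub)}

== RESULT ==
["pkg_at(p1,whs2)", "pkg_at(p2,portA)", "truck_at(t1,portB)", "truck_at(t3,hub)"]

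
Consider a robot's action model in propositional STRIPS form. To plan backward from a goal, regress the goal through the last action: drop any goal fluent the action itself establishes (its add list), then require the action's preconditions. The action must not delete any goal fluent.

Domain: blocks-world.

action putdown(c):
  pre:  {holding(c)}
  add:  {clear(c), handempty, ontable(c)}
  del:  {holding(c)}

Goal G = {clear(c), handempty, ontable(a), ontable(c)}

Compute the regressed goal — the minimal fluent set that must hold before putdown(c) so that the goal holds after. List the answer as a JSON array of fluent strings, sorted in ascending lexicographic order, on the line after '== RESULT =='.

Regress:
  G ∩ del = {}  (empty — regression defined)
  G \ add = {clear(c), handempty, ontable(a), ontable(c)} \ {clear(c), handempty, ontable(c)} = {ontable(a)}
  ∪ pre   = {ontable(a)} ∪ {holding(c)}
          = {holding(c), ontable(a)}

== RESULT ==
["holding(c)", "ontable(a)"]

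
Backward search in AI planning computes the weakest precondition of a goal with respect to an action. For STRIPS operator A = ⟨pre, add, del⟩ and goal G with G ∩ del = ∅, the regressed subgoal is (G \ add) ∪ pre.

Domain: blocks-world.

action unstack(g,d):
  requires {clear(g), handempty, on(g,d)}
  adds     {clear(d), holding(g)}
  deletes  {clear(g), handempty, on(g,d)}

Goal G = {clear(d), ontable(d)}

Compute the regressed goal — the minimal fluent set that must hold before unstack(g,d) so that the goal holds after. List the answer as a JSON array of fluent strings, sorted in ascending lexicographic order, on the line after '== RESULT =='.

Compute (G \ add) ∪ pre:
  G ∩ del = {}  (empty — regression defined)
  G \ add = {clear(d), ontable(d)} \ {clear(d), holding(g)} = {ontable(d)}
  ∪ pre   = {ontable(d)} ∪ {clear(g), handempty, on(g,d)}
          = {clear(g), handempty, on(g,d), ontable(d)}

== RESULT ==
["clear(g)", "handempty", "on(g,d)", "ontable(d)"]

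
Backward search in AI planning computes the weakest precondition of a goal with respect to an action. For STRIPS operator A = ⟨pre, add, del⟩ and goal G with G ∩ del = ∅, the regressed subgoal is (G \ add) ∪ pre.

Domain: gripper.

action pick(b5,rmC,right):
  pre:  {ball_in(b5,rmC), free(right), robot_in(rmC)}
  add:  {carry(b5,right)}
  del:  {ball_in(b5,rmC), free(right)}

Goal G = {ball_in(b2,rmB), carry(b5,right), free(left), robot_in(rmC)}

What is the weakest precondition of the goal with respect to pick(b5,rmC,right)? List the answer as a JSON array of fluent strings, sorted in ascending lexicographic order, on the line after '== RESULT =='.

Compute (G \ add) ∪ pre:
  G ∩ del = {}  (empty — regression defined)
  G \ add = {ball_in(b2,rmB), carry(b5,right), free(left), robot_in(rmC)} \ {carry(b5,right)} = {ball_in(b2,rmB), free(left), robot_in(rmC)}
  ∪ pre   = {ball_in(b2,rmB), free(left), robot_in(rmC)} ∪ {ball_in(b5,rmC), free(right), robot_in(rmC)}
          = {ball_in(b2,rmB), ball_in(b5,rmC), free(left), free(right), robot_in(rmC)}

== RESULT ==
["ball_in(b2,rmB)", "ball_in(b5,rmC)", "free(left)", "free(right)", "robot_in(rmC)"]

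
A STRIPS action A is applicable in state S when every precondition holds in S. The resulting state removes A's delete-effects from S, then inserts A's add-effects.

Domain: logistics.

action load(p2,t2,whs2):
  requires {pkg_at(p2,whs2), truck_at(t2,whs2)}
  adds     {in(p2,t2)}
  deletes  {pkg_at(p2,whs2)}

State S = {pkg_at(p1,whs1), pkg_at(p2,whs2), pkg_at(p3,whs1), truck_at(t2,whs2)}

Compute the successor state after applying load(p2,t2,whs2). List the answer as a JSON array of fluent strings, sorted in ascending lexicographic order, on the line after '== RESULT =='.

Progress:
  pre ⊆ S: {pkg_at(p2,whs2), truck_at(t2,whs2)} ⊆ S  — applicable
  S \ del = {pkg_at(p1,whs1), pkg_at(p3,whs1), truck_at(t2,whs2)}
  ∪ add   = {in(p2,t2), pkg_at(p1,whs1), pkg_at(p3,whs1), truck_at(t2,whs2)}

== RESULT ==
["in(p2,t2)", "pkg_at(p1,whs1)", "pkg_at(p3,whs1)", "truck_at(t2,whs2)"]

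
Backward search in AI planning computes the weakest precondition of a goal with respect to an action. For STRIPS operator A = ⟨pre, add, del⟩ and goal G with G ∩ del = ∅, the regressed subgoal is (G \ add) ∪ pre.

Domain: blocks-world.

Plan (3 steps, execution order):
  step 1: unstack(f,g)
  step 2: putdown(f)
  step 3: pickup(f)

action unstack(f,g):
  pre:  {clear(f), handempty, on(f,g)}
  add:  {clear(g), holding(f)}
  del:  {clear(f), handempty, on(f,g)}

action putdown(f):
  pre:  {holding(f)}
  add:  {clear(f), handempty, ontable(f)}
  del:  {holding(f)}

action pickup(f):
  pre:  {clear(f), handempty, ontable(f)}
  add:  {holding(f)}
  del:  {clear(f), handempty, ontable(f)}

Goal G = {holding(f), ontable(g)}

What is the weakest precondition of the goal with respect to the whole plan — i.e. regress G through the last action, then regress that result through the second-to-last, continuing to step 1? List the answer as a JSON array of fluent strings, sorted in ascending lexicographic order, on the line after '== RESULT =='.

Work backward from the goal:
  through step 3 (pickup(f)): drop {holding(f)}, keep {ontable(g)}, require {clear(f), handempty, ontable(f)}
    → {clear(f), handempty, ontable(f), ontable(g)}
  through step 2 (putdown(f)): drop {clear(f), handempty, ontable(f)}, keep {ontable(g)}, require {holding(f)}
    → {holding(f), ontable(g)}
  through step 1 (unstack(f,g)): drop {holding(f)}, keep {ontable(g)}, require {clear(f), handempty, on(f,g)}
    → {clear(f), handempty, on(f,g), ontable(g)}

== RESULT ==
["clear(f)", "handempty", "on(f,g)", "ontable(g)"]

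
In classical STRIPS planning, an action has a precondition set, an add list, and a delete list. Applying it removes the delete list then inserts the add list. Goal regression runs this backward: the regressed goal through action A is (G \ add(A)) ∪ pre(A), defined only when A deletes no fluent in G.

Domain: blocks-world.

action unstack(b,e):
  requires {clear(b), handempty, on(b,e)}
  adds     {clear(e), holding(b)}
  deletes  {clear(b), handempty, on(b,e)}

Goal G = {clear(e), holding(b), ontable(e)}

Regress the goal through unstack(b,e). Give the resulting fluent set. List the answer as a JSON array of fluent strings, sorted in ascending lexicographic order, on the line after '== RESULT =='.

Regress:
  G ∩ del = {}  (empty — regression defined)
  G \ add = {clear(e), holding(b), ontable(e)} \ {clear(e), holding(b)} = {ontable(e)}
  ∪ pre   = {ontable(e)} ∪ {clear(b), handempty, on(b,e)}
          = {clear(b), handempty, on(b,e), ontable(e)}

== RESULT ==
["clear(b)", "handempty", "on(b,e)", "ontable(e)"]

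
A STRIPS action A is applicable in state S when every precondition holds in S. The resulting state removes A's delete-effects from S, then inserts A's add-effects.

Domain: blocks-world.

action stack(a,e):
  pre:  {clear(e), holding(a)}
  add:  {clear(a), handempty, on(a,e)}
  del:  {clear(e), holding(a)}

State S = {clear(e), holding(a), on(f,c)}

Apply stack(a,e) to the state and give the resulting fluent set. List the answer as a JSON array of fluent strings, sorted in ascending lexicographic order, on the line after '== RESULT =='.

Compute (S \ del) ∪ add:
  pre ⊆ S: {clear(e), holding(a)} ⊆ S  — applicable
  S \ del = {on(f,c)}
  ∪ add   = {clear(a), handempty, on(a,e), on(f,c)}

== RESULT ==
["clear(a)", "handempty", "on(a,e)", "on(f,c)"]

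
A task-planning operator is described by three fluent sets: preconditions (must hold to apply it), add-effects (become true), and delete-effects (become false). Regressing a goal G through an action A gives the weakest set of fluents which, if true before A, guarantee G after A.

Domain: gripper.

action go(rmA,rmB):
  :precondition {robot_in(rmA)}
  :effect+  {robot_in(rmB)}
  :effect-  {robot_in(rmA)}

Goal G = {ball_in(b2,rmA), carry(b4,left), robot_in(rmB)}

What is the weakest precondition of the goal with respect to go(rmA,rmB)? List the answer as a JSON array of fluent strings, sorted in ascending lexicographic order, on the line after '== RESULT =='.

Compute (G \ add) ∪ pre:
  G ∩ del = {}  (empty — regression defined)
  G \ add = {ball_in(b2,rmA), carry(b4,left), robot_in(rmB)} \ {robot_in(rmB)} = {ball_in(b2,rmA), carry(b4,left)}
  ∪ pre   = {ball_in(b2,rmA), carry(b4,left)} ∪ {robot_in(rmA)}
          = {ball_in(b2,rmA), carry(b4,left), robot_in(rmA)}

== RESULT ==
["ball_in(b2,rmA)", "carry(b4,left)", "robot_in(rmA)"]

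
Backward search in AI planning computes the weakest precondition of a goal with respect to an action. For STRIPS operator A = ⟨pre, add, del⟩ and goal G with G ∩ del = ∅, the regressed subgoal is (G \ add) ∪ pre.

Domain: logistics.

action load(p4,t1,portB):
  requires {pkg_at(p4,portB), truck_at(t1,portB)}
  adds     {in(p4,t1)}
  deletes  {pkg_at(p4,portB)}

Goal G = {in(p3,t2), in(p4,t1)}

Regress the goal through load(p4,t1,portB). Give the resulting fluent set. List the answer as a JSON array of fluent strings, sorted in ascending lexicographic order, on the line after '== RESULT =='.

Compute (G \ add) ∪ pre:
  G ∩ del = {}  (empty — regression defined)
  G \ add = {in(p3,t2), in(p4,t1)} \ {in(p4,t1)} = {in(p3,t2)}
  ∪ pre   = {in(p3,t2)} ∪ {pkg_at(p4,portB), truck_at(t1,portB)}
          = {in(p3,t2), pkg_at(p4,portB), truck_at(t1,portB)}

== RESULT ==
["in(p3,t2)", "pkg_at(p4,portB)", "truck_at(t1,portB)"]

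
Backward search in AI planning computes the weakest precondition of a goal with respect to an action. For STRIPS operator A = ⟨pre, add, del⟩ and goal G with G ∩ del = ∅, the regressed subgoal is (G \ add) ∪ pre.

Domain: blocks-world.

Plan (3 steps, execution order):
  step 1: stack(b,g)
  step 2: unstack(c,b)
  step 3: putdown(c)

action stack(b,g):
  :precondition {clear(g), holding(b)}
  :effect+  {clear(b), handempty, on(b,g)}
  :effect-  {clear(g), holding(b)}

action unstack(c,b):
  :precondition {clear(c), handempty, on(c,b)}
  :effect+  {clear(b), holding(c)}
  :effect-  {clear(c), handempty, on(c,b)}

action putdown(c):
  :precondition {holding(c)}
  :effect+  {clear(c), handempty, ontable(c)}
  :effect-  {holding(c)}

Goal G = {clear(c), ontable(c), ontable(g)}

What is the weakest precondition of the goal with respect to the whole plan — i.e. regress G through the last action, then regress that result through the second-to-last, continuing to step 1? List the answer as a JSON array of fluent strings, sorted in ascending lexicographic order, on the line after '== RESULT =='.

Regress step by step:
  through step 3 (putdown(c)): drop {clear(c), ontable(c)}, keep {ontable(g)}, require {holding(c)}
    → {holding(c), ontable(g)}
  through step 2 (unstack(c,b)): drop {holding(c)}, keep {ontable(g)}, require {clear(c), handempty, on(c,b)}
    → {clear(c), handempty, on(c,b), ontable(g)}
  through step 1 (stack(b,g)): drop {handempty}, keep {clear(c), on(c,b), ontable(g)}, require {clear(g), holding(b)}
    → {clear(c), clear(g), holding(b), on(c,b), ontable(g)}

== RESULT ==
["clear(c)", "clear(g)", "holding(b)", "on(c,b)", "ontable(g)"]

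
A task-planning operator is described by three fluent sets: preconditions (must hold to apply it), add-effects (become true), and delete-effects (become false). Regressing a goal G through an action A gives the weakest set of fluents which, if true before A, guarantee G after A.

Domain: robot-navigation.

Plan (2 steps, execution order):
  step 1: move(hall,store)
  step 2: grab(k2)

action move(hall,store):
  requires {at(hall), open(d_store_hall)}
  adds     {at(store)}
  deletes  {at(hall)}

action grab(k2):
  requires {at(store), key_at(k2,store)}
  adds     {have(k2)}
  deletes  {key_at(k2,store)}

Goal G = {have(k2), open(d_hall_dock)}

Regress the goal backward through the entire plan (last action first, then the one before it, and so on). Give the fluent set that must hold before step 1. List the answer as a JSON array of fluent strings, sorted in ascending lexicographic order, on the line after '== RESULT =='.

Work backward from the goal:
  through step 2 (grab(k2)): drop {have(k2)}, keep {open(d_hall_dock)}, require {at(store), key_at(k2,store)}
    → {at(store), key_at(k2,store), open(d_hall_dock)}
  through step 1 (move(hall,store)): drop {at(store)}, keep {key_at(k2,store), open(d_hall_dock)}, require {at(hall), open(d_store_hall)}
    → {at(hall), key_at(k2,store), open(d_hall_dock), open(d_store_hall)}

== RESULT ==
["at(hall)", "key_at(k2,store)", "open(d_hall_dock)", "open(d_store_hall)"]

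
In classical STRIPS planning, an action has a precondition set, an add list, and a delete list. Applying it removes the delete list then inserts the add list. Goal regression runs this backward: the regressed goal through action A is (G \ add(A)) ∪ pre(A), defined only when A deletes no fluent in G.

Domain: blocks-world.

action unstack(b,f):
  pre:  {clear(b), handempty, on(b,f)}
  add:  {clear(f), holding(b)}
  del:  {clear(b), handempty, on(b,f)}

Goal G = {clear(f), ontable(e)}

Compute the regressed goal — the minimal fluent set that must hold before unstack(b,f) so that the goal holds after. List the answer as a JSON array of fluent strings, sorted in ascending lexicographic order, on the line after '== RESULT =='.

Regress:
  G ∩ del = {}  (empty — regression defined)
  G \ add = {clear(f), ontable(e)} \ {clear(f), holding(b)} = {ontable(e)}
  ∪ pre   = {ontable(e)} ∪ {clear(b), handempty, on(b,f)}
          = {clear(b), handempty, on(b,f), ontable(e)}

== RESULT ==
["clear(b)", "handempty", "on(b,f)", "ontable(e)"]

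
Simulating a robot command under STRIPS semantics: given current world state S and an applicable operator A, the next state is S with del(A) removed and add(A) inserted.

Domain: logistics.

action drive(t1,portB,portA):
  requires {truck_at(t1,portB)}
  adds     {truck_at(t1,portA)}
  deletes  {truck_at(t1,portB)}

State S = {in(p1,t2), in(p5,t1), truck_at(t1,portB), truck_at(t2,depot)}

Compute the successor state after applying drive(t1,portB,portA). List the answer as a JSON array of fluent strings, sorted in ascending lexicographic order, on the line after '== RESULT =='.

Progress:
  pre ⊆ S: {truck_at(t1,portB)} ⊆ S  — applicable
  S \ del = {in(p1,t2), in(p5,t1), truck_at(t2,depot)}
  ∪ add   = {in(p1,t2), in(p5,t1), truck_at(t1,portA), truck_at(t2,depot)}

== RESULT ==
["in(p1,t2)", "in(p5,t1)", "truck_at(t1,portA)", "truck_at(t2,depot)"]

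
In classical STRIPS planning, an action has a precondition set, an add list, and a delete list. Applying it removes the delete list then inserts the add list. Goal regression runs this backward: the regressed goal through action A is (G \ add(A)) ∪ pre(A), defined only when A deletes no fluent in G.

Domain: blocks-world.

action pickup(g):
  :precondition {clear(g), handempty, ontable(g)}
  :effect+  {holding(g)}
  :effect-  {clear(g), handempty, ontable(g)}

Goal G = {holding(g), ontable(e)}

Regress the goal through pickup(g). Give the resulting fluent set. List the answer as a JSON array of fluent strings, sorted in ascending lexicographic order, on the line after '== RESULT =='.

Compute (G \ add) ∪ pre:
  G ∩ del = {}  (empty — regression defined)
  G \ add = {holding(g), ontable(e)} \ {holding(g)} = {ontable(e)}
  ∪ pre   = {ontable(e)} ∪ {clear(g), handempty, ontable(g)}
          = {clear(g), handempty, ontable(e), ontable(g)}

== RESULT ==
["clear(g)", "handempty", "ontable(e)", "ontable(g)"]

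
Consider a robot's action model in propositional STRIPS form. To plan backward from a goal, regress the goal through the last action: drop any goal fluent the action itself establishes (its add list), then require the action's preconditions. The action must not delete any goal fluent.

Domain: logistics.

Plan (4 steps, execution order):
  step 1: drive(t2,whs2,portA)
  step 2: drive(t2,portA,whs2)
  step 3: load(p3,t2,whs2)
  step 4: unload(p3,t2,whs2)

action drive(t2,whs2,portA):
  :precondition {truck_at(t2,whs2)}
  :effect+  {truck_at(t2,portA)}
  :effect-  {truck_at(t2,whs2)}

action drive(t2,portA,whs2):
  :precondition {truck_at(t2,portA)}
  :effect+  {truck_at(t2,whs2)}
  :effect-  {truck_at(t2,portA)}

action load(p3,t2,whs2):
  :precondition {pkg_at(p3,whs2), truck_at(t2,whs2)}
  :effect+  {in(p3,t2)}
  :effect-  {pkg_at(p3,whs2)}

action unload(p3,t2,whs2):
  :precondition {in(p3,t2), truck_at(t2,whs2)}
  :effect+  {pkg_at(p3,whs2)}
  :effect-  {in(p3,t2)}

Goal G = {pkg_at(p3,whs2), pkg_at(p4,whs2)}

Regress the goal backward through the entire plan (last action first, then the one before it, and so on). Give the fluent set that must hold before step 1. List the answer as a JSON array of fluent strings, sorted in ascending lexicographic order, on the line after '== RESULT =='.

Work backward from the goal:
  through step 4 (unload(p3,t2,whs2)): drop {pkg_at(p3,whs2)}, keep {pkg_at(p4,whs2)}, require {in(p3,t2), truck_at(t2,whs2)}
    → {in(p3,t2), pkg_at(p4,whs2), truck_at(t2,whs2)}
  through step 3 (load(p3,t2,whs2)): drop {in(p3,t2)}, keep {pkg_at(p4,whs2), truck_at(t2,whs2)}, require {pkg_at(p3,whs2), truck_at(t2,whs2)}
    → {pkg_at(p3,whs2), pkg_at(p4,whs2), truck_at(t2,whs2)}
  through step 2 (drive(t2,portA,whs2)): drop {truck_at(t2,whs2)}, keep {pkg_at(p3,whs2), pkg_at(p4,whs2)}, require {truck_at(t2,portA)}
    → {pkg_at(p3,whs2), pkg_at(p4,whs2), truck_at(t2,portA)}
  through step 1 (drive(t2,whs2,portA)): drop {truck_at(t2,portA)}, keep {pkg_at(p3,whs2), pkg_at(p4,whs2)}, require {truck_at(t2,whs2)}
    → {pkg_at(p3,whs2), pkg_at(p4,whs2), truck_at(t2,whs2)}

== RESULT ==
["pkg_at(p3,whs2)", "pkg_at(p4,whs2)", "truck_at(t2,whs2)"]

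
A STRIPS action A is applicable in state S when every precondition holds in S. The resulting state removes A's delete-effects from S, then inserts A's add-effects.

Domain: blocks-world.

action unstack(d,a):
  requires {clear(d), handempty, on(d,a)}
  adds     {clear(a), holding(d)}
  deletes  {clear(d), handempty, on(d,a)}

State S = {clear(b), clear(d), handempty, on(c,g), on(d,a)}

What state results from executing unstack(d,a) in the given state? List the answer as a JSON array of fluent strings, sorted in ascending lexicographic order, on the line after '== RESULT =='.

Compute (S \ del) ∪ add:
  pre ⊆ S: {clear(d), handempty, on(d,a)} ⊆ S  — applicable
  S \ del = {clear(b), on(c,g)}
  ∪ add   = {clear(a), clear(b), holding(d), on(c,g)}

== RESULT ==
["clear(a)", "clear(b)", "holding(d)", "on(c,g)"]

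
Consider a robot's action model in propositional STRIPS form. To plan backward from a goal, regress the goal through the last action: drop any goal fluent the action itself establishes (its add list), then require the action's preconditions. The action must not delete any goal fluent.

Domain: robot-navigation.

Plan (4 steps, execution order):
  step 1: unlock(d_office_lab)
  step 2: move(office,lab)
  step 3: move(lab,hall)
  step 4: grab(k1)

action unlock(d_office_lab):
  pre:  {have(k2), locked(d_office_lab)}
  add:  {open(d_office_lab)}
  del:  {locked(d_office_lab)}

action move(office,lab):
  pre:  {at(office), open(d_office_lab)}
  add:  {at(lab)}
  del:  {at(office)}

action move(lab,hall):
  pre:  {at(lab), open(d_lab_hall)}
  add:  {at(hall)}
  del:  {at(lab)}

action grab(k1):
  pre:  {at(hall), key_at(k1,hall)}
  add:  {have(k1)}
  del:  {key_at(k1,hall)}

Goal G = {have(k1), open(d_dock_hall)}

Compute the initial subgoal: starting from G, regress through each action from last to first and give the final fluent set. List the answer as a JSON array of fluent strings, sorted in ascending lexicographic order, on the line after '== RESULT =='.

Regress step by step:
  through step 4 (grab(k1)): drop {have(k1)}, keep {open(d_dock_hall)}, require {at(hall), key_at(k1,hall)}
    → {at(hall), key_at(k1,hall), open(d_dock_hall)}
  through step 3 (move(lab,hall)): drop {at(hall)}, keep {key_at(k1,hall), open(d_dock_hall)}, require {at(lab), open(d_lab_hall)}
    → {at(lab), key_at(k1,hall), open(d_dock_hall), open(d_lab_hall)}
  through step 2 (move(office,lab)): drop {at(lab)}, keep {key_at(k1,hall), open(d_dock_hall), open(d_lab_hall)}, require {at(office), open(d_office_lab)}
    → {at(office), key_at(k1,hall), open(d_dock_hall), open(d_lab_hall), open(d_office_lab)}
  through step 1 (unlock(d_office_lab)): drop {open(d_office_lab)}, keep {at(office), key_at(k1,hall), open(d_dock_hall), open(d_lab_hall)}, require {have(k2), locked(d_office_lab)}
    → {at(office), have(k2), key_at(k1,hall), locked(d_office_lab), open(d_dock_hall), open(d_lab_hall)}

== RESULT ==
["at(office)", "have(k2)", "key_at(k1,hall)", "locked(d_office_lab)", "open(d_dock_hall)", "open(d_lab_hall)"]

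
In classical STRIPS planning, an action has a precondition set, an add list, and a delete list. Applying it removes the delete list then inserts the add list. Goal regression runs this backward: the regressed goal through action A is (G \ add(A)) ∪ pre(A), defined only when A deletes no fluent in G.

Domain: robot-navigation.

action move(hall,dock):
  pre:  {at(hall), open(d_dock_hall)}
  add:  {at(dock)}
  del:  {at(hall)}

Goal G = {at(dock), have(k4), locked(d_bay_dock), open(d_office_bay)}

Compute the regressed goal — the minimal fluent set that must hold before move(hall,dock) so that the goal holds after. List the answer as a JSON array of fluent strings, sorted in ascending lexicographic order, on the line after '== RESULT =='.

Compute (G \ add) ∪ pre:
  G ∩ del = {}  (empty — regression defined)
  G \ add = {at(dock), have(k4), locked(d_bay_dock), open(d_office_bay)} \ {at(dock)} = {have(k4), locked(d_bay_dock), open(d_office_bay)}
  ∪ pre   = {have(k4), locked(d_bay_dock), open(d_office_bay)} ∪ {at(hall), open(d_dock_hall)}
          = {at(hall), have(k4), locked(d_bay_dock), open(d_dock_hall), open(d_office_bay)}

== RESULT ==
["at(hall)", "have(k4)", "locked(d_bay_dock)", "open(d_dock_hall)", "open(d_office_bay)"]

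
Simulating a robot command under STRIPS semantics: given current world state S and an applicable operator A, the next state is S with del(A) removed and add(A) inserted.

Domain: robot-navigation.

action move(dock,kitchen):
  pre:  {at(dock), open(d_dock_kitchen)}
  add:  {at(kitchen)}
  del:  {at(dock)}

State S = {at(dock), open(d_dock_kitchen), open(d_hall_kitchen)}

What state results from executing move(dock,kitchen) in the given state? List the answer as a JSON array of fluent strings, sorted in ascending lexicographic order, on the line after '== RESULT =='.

Progress:
  pre ⊆ S: {at(dock), open(d_dock_kitchen)} ⊆ S  — applicable
  S \ del = {open(d_dock_kitchen), open(d_hall_kitchen)}
  ∪ add   = {at(kitchen), open(d_dock_kitchen), open(d_hall_kitchen)}

== RESULT ==
["at(kitchen)", "open(d_dock_kitchen)", "open(d_hall_kitchen)"]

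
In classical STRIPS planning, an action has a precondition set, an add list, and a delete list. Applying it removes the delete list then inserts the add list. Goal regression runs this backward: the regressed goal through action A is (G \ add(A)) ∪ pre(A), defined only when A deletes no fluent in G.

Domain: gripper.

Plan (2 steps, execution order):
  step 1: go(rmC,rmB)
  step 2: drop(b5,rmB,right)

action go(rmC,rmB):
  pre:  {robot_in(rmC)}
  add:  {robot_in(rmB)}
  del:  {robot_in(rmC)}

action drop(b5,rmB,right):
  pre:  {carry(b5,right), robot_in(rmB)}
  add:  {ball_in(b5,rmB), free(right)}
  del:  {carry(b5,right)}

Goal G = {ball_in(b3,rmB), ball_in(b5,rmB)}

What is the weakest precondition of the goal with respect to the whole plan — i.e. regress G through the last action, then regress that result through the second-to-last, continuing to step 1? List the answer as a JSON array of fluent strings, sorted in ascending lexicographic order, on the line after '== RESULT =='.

Regress step by step:
  through step 2 (drop(b5,rmB,right)): drop {ball_in(b5,rmB)}, keep {ball_in(b3,rmB)}, require {carry(b5,right), robot_in(rmB)}
    → {ball_in(b3,rmB), carry(b5,right), robot_in(rmB)}
  through step 1 (go(rmC,rmB)): drop {robot_in(rmB)}, keep {ball_in(b3,rmB), carry(b5,right)}, require {robot_in(rmC)}
    → {ball_in(b3,rmB), carry(b5,right), robot_in(rmC)}

== RESULT ==
["ball_in(b3,rmB)", "carry(b5,right)", "robot_in(rmC)"]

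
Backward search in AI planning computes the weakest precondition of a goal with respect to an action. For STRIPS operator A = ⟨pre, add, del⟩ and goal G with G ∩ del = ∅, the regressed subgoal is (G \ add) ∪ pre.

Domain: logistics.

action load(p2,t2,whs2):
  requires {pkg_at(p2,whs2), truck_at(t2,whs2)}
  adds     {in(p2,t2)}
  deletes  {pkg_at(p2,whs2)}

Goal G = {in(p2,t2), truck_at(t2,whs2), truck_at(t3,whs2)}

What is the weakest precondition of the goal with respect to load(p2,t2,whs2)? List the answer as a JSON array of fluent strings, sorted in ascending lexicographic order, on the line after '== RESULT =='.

Compute (G \ add) ∪ pre:
  G ∩ del = {}  (empty — regression defined)
  G \ add = {in(p2,t2), truck_at(t2,whs2), truck_at(t3,whs2)} \ {in(p2,t2)} = {truck_at(t2,whs2), truck_at(t3,whs2)}
  ∪ pre   = {truck_at(t2,whs2), truck_at(t3,whs2)} ∪ {pkg_at(p2,whs2), truck_at(t2,whs2)}
          = {pkg_at(p2,whs2), truck_at(t2,whs2), truck_at(t3,whs2)}

== RESULT ==
["pkg_at(p2,whs2)", "truck_at(t2,whs2)", "truck_at(t3,whs2)"]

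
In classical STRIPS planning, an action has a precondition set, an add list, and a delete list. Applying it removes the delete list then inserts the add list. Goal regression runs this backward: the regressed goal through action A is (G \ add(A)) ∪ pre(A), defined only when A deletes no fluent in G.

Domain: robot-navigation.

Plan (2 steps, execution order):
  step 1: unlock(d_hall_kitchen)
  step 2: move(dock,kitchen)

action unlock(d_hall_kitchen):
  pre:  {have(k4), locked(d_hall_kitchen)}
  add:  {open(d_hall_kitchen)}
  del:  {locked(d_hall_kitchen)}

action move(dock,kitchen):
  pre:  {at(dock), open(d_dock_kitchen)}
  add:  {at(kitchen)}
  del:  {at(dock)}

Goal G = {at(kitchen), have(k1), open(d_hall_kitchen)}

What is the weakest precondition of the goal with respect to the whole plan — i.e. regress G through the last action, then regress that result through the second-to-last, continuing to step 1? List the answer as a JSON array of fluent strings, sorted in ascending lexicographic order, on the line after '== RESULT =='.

Regress step by step:
  through step 2 (move(dock,kitchen)): drop {at(kitchen)}, keep {have(k1), open(d_hall_kitchen)}, require {at(dock), open(d_dock_kitchen)}
    → {at(dock), have(k1), open(d_dock_kitchen), open(d_hall_kitchen)}
  through step 1 (unlock(d_hall_kitchen)): drop {open(d_hall_kitchen)}, keep {at(dock), have(k1), open(d_dock_kitchen)}, require {have(k4), locked(d_hall_kitchen)}
    → {at(dock), have(k1), have(k4), locked(d_hall_kitchen), open(d_dock_kitchen)}

== RESULT ==
["at(dock)", "have(k1)", "have(k4)", "locked(d_hall_kitchen)", "open(d_dock_kitchen)"]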